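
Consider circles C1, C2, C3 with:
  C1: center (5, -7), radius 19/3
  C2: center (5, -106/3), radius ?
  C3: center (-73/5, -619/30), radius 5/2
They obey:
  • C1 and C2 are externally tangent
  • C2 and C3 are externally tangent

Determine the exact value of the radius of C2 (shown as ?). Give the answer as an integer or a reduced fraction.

22

1. [ext C1·C2]  r_C2² + (38/3)r_C2 − 2288/3 = 0  ⇒  r_C2 = 22 (r>0 drops 1)
2. [ext C2·C3]  r_C2² + 5r_C2 − 594 = 0  ⇒  r_C2 = 22 (r>0 drops 1)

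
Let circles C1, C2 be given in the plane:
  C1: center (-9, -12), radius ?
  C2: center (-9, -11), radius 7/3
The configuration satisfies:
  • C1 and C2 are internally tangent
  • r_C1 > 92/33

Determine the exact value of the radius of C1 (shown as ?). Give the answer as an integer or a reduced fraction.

1. [int C1,C2]  r_C1² − (14/3)r_C1 + 40/9 = 0  ⇒  r_C1 = 4/3 or 10/3
2. given r_C1 > 92/33: keep 10/3

10/3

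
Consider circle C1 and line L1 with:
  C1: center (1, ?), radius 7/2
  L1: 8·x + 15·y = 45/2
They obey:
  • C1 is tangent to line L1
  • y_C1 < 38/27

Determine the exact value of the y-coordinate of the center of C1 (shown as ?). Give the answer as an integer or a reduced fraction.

1. [C1‖L1]  y_C1² − (29/15)y_C1 − 74/5 = 0  ⇒  y_C1 = -3 or 74/15
2. given y_C1 < 38/27: keep -3

-3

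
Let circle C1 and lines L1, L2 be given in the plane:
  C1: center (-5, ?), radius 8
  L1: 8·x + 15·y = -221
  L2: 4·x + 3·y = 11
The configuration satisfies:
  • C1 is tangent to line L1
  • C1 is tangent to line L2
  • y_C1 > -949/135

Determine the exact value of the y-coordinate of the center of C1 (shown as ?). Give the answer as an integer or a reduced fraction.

1. [C1‖L1]  y_C1² + (362/15)y_C1 + 317/5 = 0  ⇒  y_C1 = -317/15 or -3
2. [C1‖L2]  y_C1² − (62/3)y_C1 − 71 = 0  ⇒  y_C1 = -3 or 71/3

-3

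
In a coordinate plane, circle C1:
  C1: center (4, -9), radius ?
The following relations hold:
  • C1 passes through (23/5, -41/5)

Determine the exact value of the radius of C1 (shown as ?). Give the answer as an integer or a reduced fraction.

1

1. [C1∋P]  r_C1² − 1 = 0  ⇒  r_C1 = 1 (r>0 drops 1)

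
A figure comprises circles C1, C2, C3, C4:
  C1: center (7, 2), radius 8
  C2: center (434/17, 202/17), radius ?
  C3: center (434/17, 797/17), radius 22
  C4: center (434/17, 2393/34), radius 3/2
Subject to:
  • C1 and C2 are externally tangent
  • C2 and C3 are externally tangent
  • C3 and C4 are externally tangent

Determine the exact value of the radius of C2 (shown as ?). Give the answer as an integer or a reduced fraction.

13

1. [ext C1·C2]  r_C2² + 16r_C2 − 377 = 0  ⇒  r_C2 = 13 (r>0 drops 1)
2. [ext C2·C3]  r_C2² + 44r_C2 − 741 = 0  ⇒  r_C2 = 13 (r>0 drops 1)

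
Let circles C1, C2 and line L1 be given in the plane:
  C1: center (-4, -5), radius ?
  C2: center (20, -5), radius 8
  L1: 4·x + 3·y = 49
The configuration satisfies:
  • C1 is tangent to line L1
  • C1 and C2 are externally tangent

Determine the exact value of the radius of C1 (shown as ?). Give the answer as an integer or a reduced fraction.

1. [C1‖L1]  r_C1² − 256 = 0  ⇒  r_C1 = 16 (r>0 drops 1)
2. [ext C1·C2]  r_C1² + 16r_C1 − 512 = 0  ⇒  r_C1 = 16 (r>0 drops 1)

16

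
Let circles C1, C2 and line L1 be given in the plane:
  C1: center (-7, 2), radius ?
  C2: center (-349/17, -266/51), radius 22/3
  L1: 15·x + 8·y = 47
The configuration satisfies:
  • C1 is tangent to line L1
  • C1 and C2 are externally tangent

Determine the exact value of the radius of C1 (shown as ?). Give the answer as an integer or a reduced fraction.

8

1. [C1‖L1]  r_C1² − 64 = 0  ⇒  r_C1 = 8 (r>0 drops 1)
2. [ext C1·C2]  r_C1² + (44/3)r_C1 − 544/3 = 0  ⇒  r_C1 = 8 (r>0 drops 1)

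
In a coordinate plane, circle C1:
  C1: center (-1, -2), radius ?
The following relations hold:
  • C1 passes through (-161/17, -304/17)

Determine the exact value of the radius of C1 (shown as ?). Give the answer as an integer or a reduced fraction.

18

1. [C1∋P]  r_C1² − 324 = 0  ⇒  r_C1 = 18 (r>0 drops 1)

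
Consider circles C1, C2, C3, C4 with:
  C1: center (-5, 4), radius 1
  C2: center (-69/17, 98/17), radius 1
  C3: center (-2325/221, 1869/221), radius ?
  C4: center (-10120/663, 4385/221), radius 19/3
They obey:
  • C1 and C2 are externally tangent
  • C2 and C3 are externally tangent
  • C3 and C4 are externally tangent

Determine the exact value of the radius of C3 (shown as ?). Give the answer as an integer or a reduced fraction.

1. [ext C2·C3]  r_C3² + 2r_C3 − 48 = 0  ⇒  r_C3 = 6 (r>0 drops 1)
2. [ext C3·C4]  r_C3² + (38/3)r_C3 − 112 = 0  ⇒  r_C3 = 6 (r>0 drops 1)

6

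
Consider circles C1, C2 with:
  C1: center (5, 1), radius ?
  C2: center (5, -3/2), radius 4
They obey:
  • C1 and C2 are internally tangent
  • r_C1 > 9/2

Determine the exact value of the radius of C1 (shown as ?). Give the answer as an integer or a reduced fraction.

13/2

1. [int C1,C2]  r_C1² − 8r_C1 + 39/4 = 0  ⇒  r_C1 = 3/2 or 13/2
2. given r_C1 > 9/2: keep 13/2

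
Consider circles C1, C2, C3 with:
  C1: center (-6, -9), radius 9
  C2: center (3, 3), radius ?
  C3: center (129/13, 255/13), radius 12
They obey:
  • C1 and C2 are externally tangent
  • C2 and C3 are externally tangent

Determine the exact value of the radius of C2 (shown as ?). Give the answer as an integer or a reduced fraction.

1. [ext C1·C2]  r_C2² + 18r_C2 − 144 = 0  ⇒  r_C2 = 6 (r>0 drops 1)
2. [ext C2·C3]  r_C2² + 24r_C2 − 180 = 0  ⇒  r_C2 = 6 (r>0 drops 1)

6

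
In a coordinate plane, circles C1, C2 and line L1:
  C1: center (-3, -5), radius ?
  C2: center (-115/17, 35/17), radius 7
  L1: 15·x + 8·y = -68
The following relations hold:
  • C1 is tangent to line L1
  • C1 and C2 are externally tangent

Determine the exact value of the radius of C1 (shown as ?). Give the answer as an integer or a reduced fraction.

1

1. [C1‖L1]  r_C1² − 1 = 0  ⇒  r_C1 = 1 (r>0 drops 1)
2. [ext C1·C2]  r_C1² + 14r_C1 − 15 = 0  ⇒  r_C1 = 1 (r>0 drops 1)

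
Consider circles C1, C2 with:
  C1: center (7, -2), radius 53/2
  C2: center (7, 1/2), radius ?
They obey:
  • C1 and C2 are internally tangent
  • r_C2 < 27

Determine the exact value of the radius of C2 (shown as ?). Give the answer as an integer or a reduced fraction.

1. [int C1,C2]  r_C2² − 53r_C2 + 696 = 0  ⇒  r_C2 = 24 or 29
2. given r_C2 < 27: keep 24

24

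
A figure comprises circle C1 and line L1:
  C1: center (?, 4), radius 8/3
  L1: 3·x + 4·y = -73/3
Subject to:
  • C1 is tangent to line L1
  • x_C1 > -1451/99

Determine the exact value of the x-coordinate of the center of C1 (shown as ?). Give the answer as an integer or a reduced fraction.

1. [C1‖L1]  x_C1² + (242/9)x_C1 + 161 = 0  ⇒  x_C1 = -161/9 or -9
2. given x_C1 > -1451/99: keep -9

-9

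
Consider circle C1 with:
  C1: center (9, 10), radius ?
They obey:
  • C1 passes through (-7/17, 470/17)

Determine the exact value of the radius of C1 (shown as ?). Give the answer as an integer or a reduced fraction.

1. [C1∋P]  r_C1² − 400 = 0  ⇒  r_C1 = 20 (r>0 drops 1)

20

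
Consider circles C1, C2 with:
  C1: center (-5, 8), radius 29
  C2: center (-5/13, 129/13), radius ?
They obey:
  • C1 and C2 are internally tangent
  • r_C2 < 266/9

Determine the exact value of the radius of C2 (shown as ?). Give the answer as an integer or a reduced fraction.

24

1. [int C1,C2]  r_C2² − 58r_C2 + 816 = 0  ⇒  r_C2 = 24 or 34
2. given r_C2 < 266/9: keep 24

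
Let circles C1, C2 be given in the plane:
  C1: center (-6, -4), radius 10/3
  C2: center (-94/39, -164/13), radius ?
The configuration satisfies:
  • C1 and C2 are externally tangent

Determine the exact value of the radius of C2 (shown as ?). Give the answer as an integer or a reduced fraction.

1. [ext C1·C2]  r_C2² + (20/3)r_C2 − 76 = 0  ⇒  r_C2 = 6 (r>0 drops 1)

6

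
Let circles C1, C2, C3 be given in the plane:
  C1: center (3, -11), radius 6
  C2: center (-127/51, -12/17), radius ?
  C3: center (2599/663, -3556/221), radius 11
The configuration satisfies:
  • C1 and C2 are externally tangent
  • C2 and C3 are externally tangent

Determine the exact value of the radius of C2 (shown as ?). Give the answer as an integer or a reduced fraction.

1. [ext C1·C2]  r_C2² + 12r_C2 − 901/9 = 0  ⇒  r_C2 = 17/3 (r>0 drops 1)
2. [ext C2·C3]  r_C2² + 22r_C2 − 1411/9 = 0  ⇒  r_C2 = 17/3 (r>0 drops 1)

17/3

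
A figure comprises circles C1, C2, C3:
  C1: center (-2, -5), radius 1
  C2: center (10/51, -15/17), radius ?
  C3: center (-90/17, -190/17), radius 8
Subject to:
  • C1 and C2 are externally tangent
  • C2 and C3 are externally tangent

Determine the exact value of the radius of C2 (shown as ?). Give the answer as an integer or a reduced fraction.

11/3

1. [ext C1·C2]  r_C2² + 2r_C2 − 187/9 = 0  ⇒  r_C2 = 11/3 (r>0 drops 1)
2. [ext C2·C3]  r_C2² + 16r_C2 − 649/9 = 0  ⇒  r_C2 = 11/3 (r>0 drops 1)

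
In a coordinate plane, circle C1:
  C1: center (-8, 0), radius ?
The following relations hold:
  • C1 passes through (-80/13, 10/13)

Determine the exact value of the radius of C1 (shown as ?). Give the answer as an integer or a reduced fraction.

2

1. [C1∋P]  r_C1² − 4 = 0  ⇒  r_C1 = 2 (r>0 drops 1)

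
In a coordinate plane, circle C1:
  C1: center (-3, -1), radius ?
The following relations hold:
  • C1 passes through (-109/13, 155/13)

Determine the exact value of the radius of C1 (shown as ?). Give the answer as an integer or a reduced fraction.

1. [C1∋P]  r_C1² − 196 = 0  ⇒  r_C1 = 14 (r>0 drops 1)

14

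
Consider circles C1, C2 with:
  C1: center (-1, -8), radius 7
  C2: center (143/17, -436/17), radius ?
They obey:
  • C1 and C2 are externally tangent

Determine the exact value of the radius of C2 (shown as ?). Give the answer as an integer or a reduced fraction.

1. [ext C1·C2]  r_C2² + 14r_C2 − 351 = 0  ⇒  r_C2 = 13 (r>0 drops 1)

13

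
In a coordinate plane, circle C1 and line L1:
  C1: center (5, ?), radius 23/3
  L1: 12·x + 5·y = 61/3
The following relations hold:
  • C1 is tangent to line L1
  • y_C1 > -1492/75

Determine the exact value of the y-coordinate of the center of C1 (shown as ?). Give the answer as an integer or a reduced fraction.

12

1. [C1‖L1]  y_C1² + (238/15)y_C1 − 1672/5 = 0  ⇒  y_C1 = -418/15 or 12
2. given y_C1 > -1492/75: keep 12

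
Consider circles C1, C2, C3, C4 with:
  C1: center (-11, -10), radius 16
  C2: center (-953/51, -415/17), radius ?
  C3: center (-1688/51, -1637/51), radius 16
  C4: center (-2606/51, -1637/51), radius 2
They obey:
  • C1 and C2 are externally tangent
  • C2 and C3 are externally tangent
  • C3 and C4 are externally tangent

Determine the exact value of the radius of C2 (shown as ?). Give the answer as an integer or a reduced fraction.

1/3

1. [ext C1·C2]  r_C2² + 32r_C2 − 97/9 = 0  ⇒  r_C2 = 1/3 (r>0 drops 1)
2. [ext C2·C3]  r_C2² + 32r_C2 − 97/9 = 0  ⇒  r_C2 = 1/3 (r>0 drops 1)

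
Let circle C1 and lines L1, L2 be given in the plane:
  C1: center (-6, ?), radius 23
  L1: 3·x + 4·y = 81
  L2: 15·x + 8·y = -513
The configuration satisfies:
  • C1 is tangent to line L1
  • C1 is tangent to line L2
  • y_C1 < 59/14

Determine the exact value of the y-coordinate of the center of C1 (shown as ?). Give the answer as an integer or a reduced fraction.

1. [C1‖L1]  y_C1² − (99/2)y_C1 − 214 = 0  ⇒  y_C1 = -4 or 107/2
2. [C1‖L2]  y_C1² + (423/4)y_C1 + 407 = 0  ⇒  y_C1 = -407/4 or -4

-4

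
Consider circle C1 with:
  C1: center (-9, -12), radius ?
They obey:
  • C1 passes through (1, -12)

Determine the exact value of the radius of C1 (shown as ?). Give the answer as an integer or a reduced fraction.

1. [C1∋P]  r_C1² − 100 = 0  ⇒  r_C1 = 10 (r>0 drops 1)

10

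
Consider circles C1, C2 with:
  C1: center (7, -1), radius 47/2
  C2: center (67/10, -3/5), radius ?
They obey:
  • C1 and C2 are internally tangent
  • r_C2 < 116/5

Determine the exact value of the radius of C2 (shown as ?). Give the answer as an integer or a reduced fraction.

23

1. [int C1,C2]  r_C2² − 47r_C2 + 552 = 0  ⇒  r_C2 = 23 or 24
2. given r_C2 < 116/5: keep 23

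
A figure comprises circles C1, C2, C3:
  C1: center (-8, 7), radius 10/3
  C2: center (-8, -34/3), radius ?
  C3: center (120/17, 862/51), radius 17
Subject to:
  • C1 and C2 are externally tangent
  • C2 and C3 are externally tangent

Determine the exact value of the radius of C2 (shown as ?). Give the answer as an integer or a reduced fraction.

15

1. [ext C1·C2]  r_C2² + (20/3)r_C2 − 325 = 0  ⇒  r_C2 = 15 (r>0 drops 1)
2. [ext C2·C3]  r_C2² + 34r_C2 − 735 = 0  ⇒  r_C2 = 15 (r>0 drops 1)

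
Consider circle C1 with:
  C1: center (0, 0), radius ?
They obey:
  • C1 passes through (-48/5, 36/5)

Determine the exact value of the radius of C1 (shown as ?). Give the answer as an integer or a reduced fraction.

12

1. [C1∋P]  r_C1² − 144 = 0  ⇒  r_C1 = 12 (r>0 drops 1)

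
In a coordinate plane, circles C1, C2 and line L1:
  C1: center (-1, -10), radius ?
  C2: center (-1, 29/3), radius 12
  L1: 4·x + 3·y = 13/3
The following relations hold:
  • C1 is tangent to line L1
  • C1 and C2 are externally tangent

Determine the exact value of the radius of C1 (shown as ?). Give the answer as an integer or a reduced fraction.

1. [C1‖L1]  r_C1² − 529/9 = 0  ⇒  r_C1 = 23/3 (r>0 drops 1)
2. [ext C1·C2]  r_C1² + 24r_C1 − 2185/9 = 0  ⇒  r_C1 = 23/3 (r>0 drops 1)

23/3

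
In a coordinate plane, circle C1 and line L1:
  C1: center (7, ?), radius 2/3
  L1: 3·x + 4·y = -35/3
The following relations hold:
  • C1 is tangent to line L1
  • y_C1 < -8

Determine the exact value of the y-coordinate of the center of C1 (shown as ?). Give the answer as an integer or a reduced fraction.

1. [C1‖L1]  y_C1² + (49/3)y_C1 + 66 = 0  ⇒  y_C1 = -9 or -22/3
2. given y_C1 < -8: keep -9

-9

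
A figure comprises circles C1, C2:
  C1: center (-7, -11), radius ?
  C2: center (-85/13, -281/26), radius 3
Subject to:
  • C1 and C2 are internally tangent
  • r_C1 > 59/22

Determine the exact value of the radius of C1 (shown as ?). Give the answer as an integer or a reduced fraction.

1. [int C1,C2]  r_C1² − 6r_C1 + 35/4 = 0  ⇒  r_C1 = 5/2 or 7/2
2. given r_C1 > 59/22: keep 7/2

7/2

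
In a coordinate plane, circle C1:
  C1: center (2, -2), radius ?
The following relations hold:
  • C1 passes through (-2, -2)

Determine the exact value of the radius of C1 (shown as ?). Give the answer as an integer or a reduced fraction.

4

1. [C1∋P]  r_C1² − 16 = 0  ⇒  r_C1 = 4 (r>0 drops 1)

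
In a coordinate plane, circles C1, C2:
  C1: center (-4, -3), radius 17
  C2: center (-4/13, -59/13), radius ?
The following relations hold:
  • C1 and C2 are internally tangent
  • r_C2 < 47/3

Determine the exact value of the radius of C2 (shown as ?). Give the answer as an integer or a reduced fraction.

1. [int C1,C2]  r_C2² − 34r_C2 + 273 = 0  ⇒  r_C2 = 13 or 21
2. given r_C2 < 47/3: keep 13

13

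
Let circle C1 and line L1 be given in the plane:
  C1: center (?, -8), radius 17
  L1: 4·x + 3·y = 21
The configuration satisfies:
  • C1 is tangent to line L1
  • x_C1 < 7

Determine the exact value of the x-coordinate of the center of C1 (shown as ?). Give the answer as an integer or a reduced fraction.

-10

1. [C1‖L1]  x_C1² − (45/2)x_C1 − 325 = 0  ⇒  x_C1 = -10 or 65/2
2. given x_C1 < 7: keep -10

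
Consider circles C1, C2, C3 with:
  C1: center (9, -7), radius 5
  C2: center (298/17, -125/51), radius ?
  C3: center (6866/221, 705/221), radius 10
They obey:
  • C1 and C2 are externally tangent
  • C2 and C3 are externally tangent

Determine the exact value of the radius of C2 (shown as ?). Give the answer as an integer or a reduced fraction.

1. [ext C1·C2]  r_C2² + 10r_C2 − 616/9 = 0  ⇒  r_C2 = 14/3 (r>0 drops 1)
2. [ext C2·C3]  r_C2² + 20r_C2 − 1036/9 = 0  ⇒  r_C2 = 14/3 (r>0 drops 1)

14/3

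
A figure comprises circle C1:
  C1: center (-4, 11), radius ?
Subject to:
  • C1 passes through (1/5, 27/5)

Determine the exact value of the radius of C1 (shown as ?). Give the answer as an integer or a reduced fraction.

1. [C1∋P]  r_C1² − 49 = 0  ⇒  r_C1 = 7 (r>0 drops 1)

7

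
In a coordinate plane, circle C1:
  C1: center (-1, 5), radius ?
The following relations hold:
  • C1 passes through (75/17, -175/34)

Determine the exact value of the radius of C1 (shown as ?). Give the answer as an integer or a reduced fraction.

23/2

1. [C1∋P]  r_C1² − 529/4 = 0  ⇒  r_C1 = 23/2 (r>0 drops 1)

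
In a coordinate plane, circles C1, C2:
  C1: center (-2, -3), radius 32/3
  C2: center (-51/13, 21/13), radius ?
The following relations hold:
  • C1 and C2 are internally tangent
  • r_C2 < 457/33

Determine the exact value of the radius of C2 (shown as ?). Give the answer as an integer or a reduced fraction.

1. [int C1,C2]  r_C2² − (64/3)r_C2 + 799/9 = 0  ⇒  r_C2 = 17/3 or 47/3
2. given r_C2 < 457/33: keep 17/3

17/3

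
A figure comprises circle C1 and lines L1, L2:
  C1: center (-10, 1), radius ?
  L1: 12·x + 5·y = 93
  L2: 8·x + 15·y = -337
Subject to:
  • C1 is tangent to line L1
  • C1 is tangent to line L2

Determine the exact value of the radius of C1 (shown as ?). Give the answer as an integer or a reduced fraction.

16

1. [C1‖L1]  r_C1² − 256 = 0  ⇒  r_C1 = 16 (r>0 drops 1)
2. [C1‖L2]  r_C1² − 256 = 0  ⇒  r_C1 = 16 (r>0 drops 1)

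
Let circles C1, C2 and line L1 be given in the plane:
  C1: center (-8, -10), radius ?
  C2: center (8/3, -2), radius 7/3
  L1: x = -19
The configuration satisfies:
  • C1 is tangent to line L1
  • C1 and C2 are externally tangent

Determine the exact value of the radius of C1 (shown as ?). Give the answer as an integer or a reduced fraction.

11

1. [C1‖L1]  r_C1² − 121 = 0  ⇒  r_C1 = 11 (r>0 drops 1)
2. [ext C1·C2]  r_C1² + (14/3)r_C1 − 517/3 = 0  ⇒  r_C1 = 11 (r>0 drops 1)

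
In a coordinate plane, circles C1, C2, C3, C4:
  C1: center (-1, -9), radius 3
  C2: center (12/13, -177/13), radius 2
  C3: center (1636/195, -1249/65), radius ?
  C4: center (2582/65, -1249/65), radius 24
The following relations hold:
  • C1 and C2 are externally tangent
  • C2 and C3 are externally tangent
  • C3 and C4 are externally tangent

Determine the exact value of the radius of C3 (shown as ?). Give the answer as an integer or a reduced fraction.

22/3

1. [ext C2·C3]  r_C3² + 4r_C3 − 748/9 = 0  ⇒  r_C3 = 22/3 (r>0 drops 1)
2. [ext C3·C4]  r_C3² + 48r_C3 − 3652/9 = 0  ⇒  r_C3 = 22/3 (r>0 drops 1)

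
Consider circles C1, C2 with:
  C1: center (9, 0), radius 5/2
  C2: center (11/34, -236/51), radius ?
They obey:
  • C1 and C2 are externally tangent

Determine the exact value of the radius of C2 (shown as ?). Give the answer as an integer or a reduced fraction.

1. [ext C1·C2]  r_C2² + 5r_C2 − 814/9 = 0  ⇒  r_C2 = 22/3 (r>0 drops 1)

22/3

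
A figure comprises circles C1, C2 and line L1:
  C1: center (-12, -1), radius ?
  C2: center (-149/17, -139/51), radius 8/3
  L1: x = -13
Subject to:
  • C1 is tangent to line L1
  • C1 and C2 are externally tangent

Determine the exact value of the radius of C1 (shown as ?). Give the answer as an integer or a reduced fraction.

1

1. [C1‖L1]  r_C1² − 1 = 0  ⇒  r_C1 = 1 (r>0 drops 1)
2. [ext C1·C2]  r_C1² + (16/3)r_C1 − 19/3 = 0  ⇒  r_C1 = 1 (r>0 drops 1)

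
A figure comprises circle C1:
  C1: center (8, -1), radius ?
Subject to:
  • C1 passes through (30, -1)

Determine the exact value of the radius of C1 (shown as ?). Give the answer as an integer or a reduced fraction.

22

1. [C1∋P]  r_C1² − 484 = 0  ⇒  r_C1 = 22 (r>0 drops 1)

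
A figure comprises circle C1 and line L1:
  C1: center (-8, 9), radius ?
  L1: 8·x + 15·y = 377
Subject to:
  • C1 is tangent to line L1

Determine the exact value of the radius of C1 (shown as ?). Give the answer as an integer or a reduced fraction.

1. [C1‖L1]  r_C1² − 324 = 0  ⇒  r_C1 = 18 (r>0 drops 1)

18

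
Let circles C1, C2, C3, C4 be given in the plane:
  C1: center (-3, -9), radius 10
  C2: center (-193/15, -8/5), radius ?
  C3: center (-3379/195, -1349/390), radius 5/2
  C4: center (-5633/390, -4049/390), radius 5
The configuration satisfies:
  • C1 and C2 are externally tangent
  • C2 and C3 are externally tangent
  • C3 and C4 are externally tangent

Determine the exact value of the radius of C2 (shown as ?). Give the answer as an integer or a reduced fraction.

7/3

1. [ext C1·C2]  r_C2² + 20r_C2 − 469/9 = 0  ⇒  r_C2 = 7/3 (r>0 drops 1)
2. [ext C2·C3]  r_C2² + 5r_C2 − 154/9 = 0  ⇒  r_C2 = 7/3 (r>0 drops 1)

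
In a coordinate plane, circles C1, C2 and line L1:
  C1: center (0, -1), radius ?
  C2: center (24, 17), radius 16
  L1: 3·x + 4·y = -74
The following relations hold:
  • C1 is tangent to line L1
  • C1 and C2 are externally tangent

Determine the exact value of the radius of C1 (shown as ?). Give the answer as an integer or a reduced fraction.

14

1. [C1‖L1]  r_C1² − 196 = 0  ⇒  r_C1 = 14 (r>0 drops 1)
2. [ext C1·C2]  r_C1² + 32r_C1 − 644 = 0  ⇒  r_C1 = 14 (r>0 drops 1)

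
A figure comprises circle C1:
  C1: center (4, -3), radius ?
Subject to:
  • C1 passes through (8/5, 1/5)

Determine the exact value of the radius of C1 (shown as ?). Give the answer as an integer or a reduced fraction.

1. [C1∋P]  r_C1² − 16 = 0  ⇒  r_C1 = 4 (r>0 drops 1)

4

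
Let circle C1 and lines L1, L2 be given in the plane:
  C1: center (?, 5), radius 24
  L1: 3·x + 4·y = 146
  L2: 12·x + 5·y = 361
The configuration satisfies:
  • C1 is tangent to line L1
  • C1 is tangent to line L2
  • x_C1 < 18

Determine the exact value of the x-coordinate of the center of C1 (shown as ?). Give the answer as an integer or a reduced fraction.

2

1. [C1‖L1]  x_C1² − 84x_C1 + 164 = 0  ⇒  x_C1 = 2 or 82
2. [C1‖L2]  x_C1² − 56x_C1 + 108 = 0  ⇒  x_C1 = 2 or 54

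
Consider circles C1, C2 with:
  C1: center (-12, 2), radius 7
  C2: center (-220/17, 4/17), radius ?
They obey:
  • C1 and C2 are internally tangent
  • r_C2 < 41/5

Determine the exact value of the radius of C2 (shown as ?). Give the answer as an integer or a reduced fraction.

5

1. [int C1,C2]  r_C2² − 14r_C2 + 45 = 0  ⇒  r_C2 = 5 or 9
2. given r_C2 < 41/5: keep 5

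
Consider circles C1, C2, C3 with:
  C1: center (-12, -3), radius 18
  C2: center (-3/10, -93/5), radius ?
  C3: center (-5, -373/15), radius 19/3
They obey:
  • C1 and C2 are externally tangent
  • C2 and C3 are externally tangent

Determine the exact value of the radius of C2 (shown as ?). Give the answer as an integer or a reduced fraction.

3/2

1. [ext C1·C2]  r_C2² + 36r_C2 − 225/4 = 0  ⇒  r_C2 = 3/2 (r>0 drops 1)
2. [ext C2·C3]  r_C2² + (38/3)r_C2 − 85/4 = 0  ⇒  r_C2 = 3/2 (r>0 drops 1)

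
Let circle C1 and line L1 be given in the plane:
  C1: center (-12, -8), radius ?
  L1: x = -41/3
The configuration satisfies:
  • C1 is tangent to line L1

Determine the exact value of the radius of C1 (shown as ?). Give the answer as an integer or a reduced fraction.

5/3

1. [C1‖L1]  r_C1² − 25/9 = 0  ⇒  r_C1 = 5/3 (r>0 drops 1)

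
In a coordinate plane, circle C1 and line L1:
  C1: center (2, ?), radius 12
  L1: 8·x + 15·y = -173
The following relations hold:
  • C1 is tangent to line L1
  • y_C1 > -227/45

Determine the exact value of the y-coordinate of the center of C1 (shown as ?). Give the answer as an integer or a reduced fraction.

1. [C1‖L1]  y_C1² + (126/5)y_C1 − 131/5 = 0  ⇒  y_C1 = -131/5 or 1
2. given y_C1 > -227/45: keep 1

1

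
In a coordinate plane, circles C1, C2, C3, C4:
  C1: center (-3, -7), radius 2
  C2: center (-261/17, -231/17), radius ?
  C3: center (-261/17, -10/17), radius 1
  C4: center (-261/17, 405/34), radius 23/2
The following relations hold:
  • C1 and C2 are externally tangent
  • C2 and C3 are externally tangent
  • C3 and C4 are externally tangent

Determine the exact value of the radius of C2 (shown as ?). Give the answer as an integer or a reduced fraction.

12

1. [ext C1·C2]  r_C2² + 4r_C2 − 192 = 0  ⇒  r_C2 = 12 (r>0 drops 1)
2. [ext C2·C3]  r_C2² + 2r_C2 − 168 = 0  ⇒  r_C2 = 12 (r>0 drops 1)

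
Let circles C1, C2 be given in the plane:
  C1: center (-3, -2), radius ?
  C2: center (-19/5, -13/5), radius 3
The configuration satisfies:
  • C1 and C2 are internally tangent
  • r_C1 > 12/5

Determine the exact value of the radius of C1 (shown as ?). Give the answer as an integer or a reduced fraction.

1. [int C1,C2]  r_C1² − 6r_C1 + 8 = 0  ⇒  r_C1 = 2 or 4
2. given r_C1 > 12/5: keep 4

4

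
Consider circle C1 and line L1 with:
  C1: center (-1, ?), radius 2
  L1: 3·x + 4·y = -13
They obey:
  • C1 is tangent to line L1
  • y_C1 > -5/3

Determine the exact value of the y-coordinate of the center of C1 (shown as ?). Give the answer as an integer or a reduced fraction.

1. [C1‖L1]  y_C1² + 5y_C1 = 0  ⇒  y_C1 = -5 or 0
2. given y_C1 > -5/3: keep 0

0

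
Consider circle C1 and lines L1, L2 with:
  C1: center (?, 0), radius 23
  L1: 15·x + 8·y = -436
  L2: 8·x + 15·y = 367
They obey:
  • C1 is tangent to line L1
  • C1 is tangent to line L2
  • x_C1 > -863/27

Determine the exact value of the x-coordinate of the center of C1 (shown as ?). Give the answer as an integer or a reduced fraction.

-3

1. [C1‖L1]  x_C1² + (872/15)x_C1 + 827/5 = 0  ⇒  x_C1 = -827/15 or -3
2. [C1‖L2]  x_C1² − (367/4)x_C1 − 1137/4 = 0  ⇒  x_C1 = -3 or 379/4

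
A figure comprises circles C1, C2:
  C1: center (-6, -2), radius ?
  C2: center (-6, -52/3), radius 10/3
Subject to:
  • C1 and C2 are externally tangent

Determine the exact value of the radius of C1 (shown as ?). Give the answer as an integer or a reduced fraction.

1. [ext C1·C2]  r_C1² + (20/3)r_C1 − 224 = 0  ⇒  r_C1 = 12 (r>0 drops 1)

12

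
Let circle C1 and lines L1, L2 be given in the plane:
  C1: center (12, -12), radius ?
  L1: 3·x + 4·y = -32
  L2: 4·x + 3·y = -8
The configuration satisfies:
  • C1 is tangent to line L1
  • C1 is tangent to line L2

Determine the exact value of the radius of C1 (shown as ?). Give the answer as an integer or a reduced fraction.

4

1. [C1‖L1]  r_C1² − 16 = 0  ⇒  r_C1 = 4 (r>0 drops 1)
2. [C1‖L2]  r_C1² − 16 = 0  ⇒  r_C1 = 4 (r>0 drops 1)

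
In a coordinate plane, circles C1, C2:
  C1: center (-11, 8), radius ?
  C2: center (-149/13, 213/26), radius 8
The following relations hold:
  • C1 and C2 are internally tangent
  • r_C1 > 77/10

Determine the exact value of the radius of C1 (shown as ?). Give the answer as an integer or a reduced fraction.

1. [int C1,C2]  r_C1² − 16r_C1 + 255/4 = 0  ⇒  r_C1 = 15/2 or 17/2
2. given r_C1 > 77/10: keep 17/2

17/2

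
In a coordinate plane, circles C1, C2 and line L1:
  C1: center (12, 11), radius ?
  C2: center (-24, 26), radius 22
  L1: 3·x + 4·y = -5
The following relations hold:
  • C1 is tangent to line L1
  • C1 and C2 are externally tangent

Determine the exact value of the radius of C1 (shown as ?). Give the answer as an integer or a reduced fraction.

17

1. [C1‖L1]  r_C1² − 289 = 0  ⇒  r_C1 = 17 (r>0 drops 1)
2. [ext C1·C2]  r_C1² + 44r_C1 − 1037 = 0  ⇒  r_C1 = 17 (r>0 drops 1)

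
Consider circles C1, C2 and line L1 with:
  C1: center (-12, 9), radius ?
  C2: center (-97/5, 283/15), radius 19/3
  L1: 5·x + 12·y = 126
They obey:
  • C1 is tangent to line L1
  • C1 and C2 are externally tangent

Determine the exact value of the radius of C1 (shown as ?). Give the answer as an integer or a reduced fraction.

1. [C1‖L1]  r_C1² − 36 = 0  ⇒  r_C1 = 6 (r>0 drops 1)
2. [ext C1·C2]  r_C1² + (38/3)r_C1 − 112 = 0  ⇒  r_C1 = 6 (r>0 drops 1)

6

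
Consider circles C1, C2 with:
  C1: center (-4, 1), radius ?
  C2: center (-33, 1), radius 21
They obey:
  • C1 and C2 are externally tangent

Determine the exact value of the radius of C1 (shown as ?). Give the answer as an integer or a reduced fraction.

8

1. [ext C1·C2]  r_C1² + 42r_C1 − 400 = 0  ⇒  r_C1 = 8 (r>0 drops 1)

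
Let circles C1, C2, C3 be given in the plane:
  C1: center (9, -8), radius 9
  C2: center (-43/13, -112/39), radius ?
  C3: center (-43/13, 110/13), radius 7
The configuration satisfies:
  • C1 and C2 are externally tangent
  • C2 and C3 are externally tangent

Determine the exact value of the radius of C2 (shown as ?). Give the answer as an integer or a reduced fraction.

1. [ext C1·C2]  r_C2² + 18r_C2 − 871/9 = 0  ⇒  r_C2 = 13/3 (r>0 drops 1)
2. [ext C2·C3]  r_C2² + 14r_C2 − 715/9 = 0  ⇒  r_C2 = 13/3 (r>0 drops 1)

13/3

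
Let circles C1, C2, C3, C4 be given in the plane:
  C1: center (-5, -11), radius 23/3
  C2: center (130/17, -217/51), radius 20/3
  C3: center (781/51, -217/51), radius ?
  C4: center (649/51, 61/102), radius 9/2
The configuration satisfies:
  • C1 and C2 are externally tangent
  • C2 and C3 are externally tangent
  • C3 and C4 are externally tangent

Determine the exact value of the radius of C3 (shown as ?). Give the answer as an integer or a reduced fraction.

1. [ext C2·C3]  r_C3² + (40/3)r_C3 − 43/3 = 0  ⇒  r_C3 = 1 (r>0 drops 1)
2. [ext C3·C4]  r_C3² + 9r_C3 − 10 = 0  ⇒  r_C3 = 1 (r>0 drops 1)

1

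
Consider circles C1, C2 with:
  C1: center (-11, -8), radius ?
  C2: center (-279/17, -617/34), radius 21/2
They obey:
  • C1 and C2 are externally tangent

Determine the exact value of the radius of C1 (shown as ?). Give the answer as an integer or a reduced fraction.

1. [ext C1·C2]  r_C1² + 21r_C1 − 22 = 0  ⇒  r_C1 = 1 (r>0 drops 1)

1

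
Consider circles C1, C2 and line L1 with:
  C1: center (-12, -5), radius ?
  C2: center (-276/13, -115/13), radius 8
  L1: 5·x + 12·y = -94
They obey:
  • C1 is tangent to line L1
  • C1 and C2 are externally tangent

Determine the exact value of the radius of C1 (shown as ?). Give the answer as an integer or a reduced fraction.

1. [C1‖L1]  r_C1² − 4 = 0  ⇒  r_C1 = 2 (r>0 drops 1)
2. [ext C1·C2]  r_C1² + 16r_C1 − 36 = 0  ⇒  r_C1 = 2 (r>0 drops 1)

2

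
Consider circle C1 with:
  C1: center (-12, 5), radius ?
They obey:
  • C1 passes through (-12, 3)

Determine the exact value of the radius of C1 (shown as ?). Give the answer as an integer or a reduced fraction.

1. [C1∋P]  r_C1² − 4 = 0  ⇒  r_C1 = 2 (r>0 drops 1)

2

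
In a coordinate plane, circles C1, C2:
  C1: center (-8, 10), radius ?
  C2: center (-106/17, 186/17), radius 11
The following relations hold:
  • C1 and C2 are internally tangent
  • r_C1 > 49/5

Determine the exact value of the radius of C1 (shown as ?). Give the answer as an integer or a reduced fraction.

13

1. [int C1,C2]  r_C1² − 22r_C1 + 117 = 0  ⇒  r_C1 = 9 or 13
2. given r_C1 > 49/5: keep 13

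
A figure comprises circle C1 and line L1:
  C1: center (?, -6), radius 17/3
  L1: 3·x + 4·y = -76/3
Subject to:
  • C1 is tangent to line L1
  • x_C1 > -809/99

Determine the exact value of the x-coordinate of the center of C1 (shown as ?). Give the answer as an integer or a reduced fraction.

9

1. [C1‖L1]  x_C1² + (8/9)x_C1 − 89 = 0  ⇒  x_C1 = -89/9 or 9
2. given x_C1 > -809/99: keep 9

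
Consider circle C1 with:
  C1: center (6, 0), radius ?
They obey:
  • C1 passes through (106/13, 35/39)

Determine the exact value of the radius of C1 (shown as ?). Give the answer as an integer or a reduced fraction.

7/3

1. [C1∋P]  r_C1² − 49/9 = 0  ⇒  r_C1 = 7/3 (r>0 drops 1)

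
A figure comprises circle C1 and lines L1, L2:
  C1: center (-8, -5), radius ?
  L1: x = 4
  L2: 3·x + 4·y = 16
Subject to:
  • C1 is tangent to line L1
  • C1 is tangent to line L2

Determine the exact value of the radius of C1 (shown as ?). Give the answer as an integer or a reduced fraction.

12

1. [C1‖L1]  r_C1² − 144 = 0  ⇒  r_C1 = 12 (r>0 drops 1)
2. [C1‖L2]  r_C1² − 144 = 0  ⇒  r_C1 = 12 (r>0 drops 1)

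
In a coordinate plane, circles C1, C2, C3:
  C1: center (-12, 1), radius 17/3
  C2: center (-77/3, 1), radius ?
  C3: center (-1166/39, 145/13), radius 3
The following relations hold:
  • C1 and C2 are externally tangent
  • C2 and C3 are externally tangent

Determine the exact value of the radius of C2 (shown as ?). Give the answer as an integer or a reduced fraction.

8

1. [ext C1·C2]  r_C2² + (34/3)r_C2 − 464/3 = 0  ⇒  r_C2 = 8 (r>0 drops 1)
2. [ext C2·C3]  r_C2² + 6r_C2 − 112 = 0  ⇒  r_C2 = 8 (r>0 drops 1)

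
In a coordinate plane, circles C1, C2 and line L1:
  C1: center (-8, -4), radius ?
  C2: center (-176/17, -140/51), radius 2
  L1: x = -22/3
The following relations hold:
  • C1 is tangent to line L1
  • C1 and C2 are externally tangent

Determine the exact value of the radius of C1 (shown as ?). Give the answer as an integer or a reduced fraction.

2/3

1. [C1‖L1]  r_C1² − 4/9 = 0  ⇒  r_C1 = 2/3 (r>0 drops 1)
2. [ext C1·C2]  r_C1² + 4r_C1 − 28/9 = 0  ⇒  r_C1 = 2/3 (r>0 drops 1)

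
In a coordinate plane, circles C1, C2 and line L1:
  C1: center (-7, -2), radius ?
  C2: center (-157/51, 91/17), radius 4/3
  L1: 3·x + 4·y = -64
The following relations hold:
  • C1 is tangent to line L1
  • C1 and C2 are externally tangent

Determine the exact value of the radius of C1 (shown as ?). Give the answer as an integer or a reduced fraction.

1. [C1‖L1]  r_C1² − 49 = 0  ⇒  r_C1 = 7 (r>0 drops 1)
2. [ext C1·C2]  r_C1² + (8/3)r_C1 − 203/3 = 0  ⇒  r_C1 = 7 (r>0 drops 1)

7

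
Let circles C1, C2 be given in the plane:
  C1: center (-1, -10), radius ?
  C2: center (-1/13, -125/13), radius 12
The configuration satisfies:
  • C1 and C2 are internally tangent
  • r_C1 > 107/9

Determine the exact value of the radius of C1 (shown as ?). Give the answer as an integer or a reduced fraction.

1. [int C1,C2]  r_C1² − 24r_C1 + 143 = 0  ⇒  r_C1 = 11 or 13
2. given r_C1 > 107/9: keep 13

13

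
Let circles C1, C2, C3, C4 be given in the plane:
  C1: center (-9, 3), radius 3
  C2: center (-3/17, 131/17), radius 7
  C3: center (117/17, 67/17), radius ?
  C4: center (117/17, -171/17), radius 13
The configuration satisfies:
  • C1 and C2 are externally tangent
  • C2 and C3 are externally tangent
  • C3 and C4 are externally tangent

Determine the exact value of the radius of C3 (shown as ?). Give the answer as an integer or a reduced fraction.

1

1. [ext C2·C3]  r_C3² + 14r_C3 − 15 = 0  ⇒  r_C3 = 1 (r>0 drops 1)
2. [ext C3·C4]  r_C3² + 26r_C3 − 27 = 0  ⇒  r_C3 = 1 (r>0 drops 1)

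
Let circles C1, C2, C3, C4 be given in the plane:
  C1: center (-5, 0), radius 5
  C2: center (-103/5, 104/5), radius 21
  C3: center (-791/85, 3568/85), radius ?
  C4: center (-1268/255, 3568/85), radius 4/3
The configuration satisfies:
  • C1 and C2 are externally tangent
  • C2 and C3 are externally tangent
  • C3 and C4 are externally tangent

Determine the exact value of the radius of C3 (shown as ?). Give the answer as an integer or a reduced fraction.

3

1. [ext C2·C3]  r_C3² + 42r_C3 − 135 = 0  ⇒  r_C3 = 3 (r>0 drops 1)
2. [ext C3·C4]  r_C3² + (8/3)r_C3 − 17 = 0  ⇒  r_C3 = 3 (r>0 drops 1)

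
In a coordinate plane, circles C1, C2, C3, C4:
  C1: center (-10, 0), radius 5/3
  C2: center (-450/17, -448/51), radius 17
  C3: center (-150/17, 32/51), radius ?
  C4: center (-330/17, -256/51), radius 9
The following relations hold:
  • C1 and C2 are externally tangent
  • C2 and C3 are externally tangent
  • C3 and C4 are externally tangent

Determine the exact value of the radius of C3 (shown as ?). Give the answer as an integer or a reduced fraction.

3

1. [ext C2·C3]  r_C3² + 34r_C3 − 111 = 0  ⇒  r_C3 = 3 (r>0 drops 1)
2. [ext C3·C4]  r_C3² + 18r_C3 − 63 = 0  ⇒  r_C3 = 3 (r>0 drops 1)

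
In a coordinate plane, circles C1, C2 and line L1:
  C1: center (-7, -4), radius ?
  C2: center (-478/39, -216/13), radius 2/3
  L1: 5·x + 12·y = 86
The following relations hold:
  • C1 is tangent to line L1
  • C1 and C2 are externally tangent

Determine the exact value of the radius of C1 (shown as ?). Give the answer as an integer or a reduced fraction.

1. [C1‖L1]  r_C1² − 169 = 0  ⇒  r_C1 = 13 (r>0 drops 1)
2. [ext C1·C2]  r_C1² + (4/3)r_C1 − 559/3 = 0  ⇒  r_C1 = 13 (r>0 drops 1)

13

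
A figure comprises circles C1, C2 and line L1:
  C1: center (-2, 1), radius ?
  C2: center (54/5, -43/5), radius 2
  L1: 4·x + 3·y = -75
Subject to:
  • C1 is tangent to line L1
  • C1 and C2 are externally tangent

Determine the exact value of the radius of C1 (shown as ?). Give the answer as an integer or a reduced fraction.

14

1. [C1‖L1]  r_C1² − 196 = 0  ⇒  r_C1 = 14 (r>0 drops 1)
2. [ext C1·C2]  r_C1² + 4r_C1 − 252 = 0  ⇒  r_C1 = 14 (r>0 drops 1)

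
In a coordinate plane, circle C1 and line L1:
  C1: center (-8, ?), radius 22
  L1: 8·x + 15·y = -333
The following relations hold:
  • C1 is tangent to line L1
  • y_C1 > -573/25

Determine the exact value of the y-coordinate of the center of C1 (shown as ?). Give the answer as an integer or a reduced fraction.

1. [C1‖L1]  y_C1² + (538/15)y_C1 − 4501/15 = 0  ⇒  y_C1 = -643/15 or 7
2. given y_C1 > -573/25: keep 7

7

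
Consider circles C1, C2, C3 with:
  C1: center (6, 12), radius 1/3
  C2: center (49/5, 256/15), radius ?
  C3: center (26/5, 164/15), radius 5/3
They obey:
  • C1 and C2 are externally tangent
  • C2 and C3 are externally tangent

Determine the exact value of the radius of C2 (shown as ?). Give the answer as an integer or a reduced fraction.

1. [ext C1·C2]  r_C2² + (2/3)r_C2 − 40 = 0  ⇒  r_C2 = 6 (r>0 drops 1)
2. [ext C2·C3]  r_C2² + (10/3)r_C2 − 56 = 0  ⇒  r_C2 = 6 (r>0 drops 1)

6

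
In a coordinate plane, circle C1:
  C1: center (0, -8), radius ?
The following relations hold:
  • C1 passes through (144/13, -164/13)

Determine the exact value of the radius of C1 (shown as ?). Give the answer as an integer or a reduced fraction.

12

1. [C1∋P]  r_C1² − 144 = 0  ⇒  r_C1 = 12 (r>0 drops 1)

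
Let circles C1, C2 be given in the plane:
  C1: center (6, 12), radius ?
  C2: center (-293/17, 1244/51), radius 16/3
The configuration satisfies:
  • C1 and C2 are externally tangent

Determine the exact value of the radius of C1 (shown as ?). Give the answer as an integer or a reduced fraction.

21

1. [ext C1·C2]  r_C1² + (32/3)r_C1 − 665 = 0  ⇒  r_C1 = 21 (r>0 drops 1)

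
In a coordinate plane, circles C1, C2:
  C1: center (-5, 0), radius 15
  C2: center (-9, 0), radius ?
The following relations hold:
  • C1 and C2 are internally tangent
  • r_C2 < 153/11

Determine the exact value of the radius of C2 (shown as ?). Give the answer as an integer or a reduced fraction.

11

1. [int C1,C2]  r_C2² − 30r_C2 + 209 = 0  ⇒  r_C2 = 11 or 19
2. given r_C2 < 153/11: keep 11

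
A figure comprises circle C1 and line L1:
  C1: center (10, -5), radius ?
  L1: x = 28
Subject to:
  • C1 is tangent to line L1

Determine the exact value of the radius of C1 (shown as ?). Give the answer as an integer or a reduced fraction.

18

1. [C1‖L1]  r_C1² − 324 = 0  ⇒  r_C1 = 18 (r>0 drops 1)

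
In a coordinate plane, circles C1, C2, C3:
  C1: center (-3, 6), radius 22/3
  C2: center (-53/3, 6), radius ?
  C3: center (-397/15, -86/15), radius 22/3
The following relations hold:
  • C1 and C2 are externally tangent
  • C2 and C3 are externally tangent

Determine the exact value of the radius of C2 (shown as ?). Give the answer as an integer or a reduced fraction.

1. [ext C1·C2]  r_C2² + (44/3)r_C2 − 484/3 = 0  ⇒  r_C2 = 22/3 (r>0 drops 1)
2. [ext C2·C3]  r_C2² + (44/3)r_C2 − 484/3 = 0  ⇒  r_C2 = 22/3 (r>0 drops 1)

22/3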